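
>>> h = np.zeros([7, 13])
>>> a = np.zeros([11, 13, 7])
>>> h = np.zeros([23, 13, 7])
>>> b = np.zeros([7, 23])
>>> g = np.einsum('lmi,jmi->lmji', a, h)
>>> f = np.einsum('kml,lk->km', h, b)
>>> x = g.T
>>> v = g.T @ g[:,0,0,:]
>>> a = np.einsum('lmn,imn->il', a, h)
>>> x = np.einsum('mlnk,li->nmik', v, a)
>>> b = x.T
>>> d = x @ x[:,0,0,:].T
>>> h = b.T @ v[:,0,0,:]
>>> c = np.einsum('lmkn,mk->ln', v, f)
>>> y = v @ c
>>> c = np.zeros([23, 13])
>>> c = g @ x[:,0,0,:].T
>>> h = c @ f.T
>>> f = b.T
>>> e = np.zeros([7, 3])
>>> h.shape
(11, 13, 23, 23)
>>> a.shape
(23, 11)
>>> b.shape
(7, 11, 7, 13)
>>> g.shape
(11, 13, 23, 7)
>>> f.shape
(13, 7, 11, 7)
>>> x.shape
(13, 7, 11, 7)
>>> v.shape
(7, 23, 13, 7)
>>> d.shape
(13, 7, 11, 13)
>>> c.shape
(11, 13, 23, 13)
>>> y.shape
(7, 23, 13, 7)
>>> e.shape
(7, 3)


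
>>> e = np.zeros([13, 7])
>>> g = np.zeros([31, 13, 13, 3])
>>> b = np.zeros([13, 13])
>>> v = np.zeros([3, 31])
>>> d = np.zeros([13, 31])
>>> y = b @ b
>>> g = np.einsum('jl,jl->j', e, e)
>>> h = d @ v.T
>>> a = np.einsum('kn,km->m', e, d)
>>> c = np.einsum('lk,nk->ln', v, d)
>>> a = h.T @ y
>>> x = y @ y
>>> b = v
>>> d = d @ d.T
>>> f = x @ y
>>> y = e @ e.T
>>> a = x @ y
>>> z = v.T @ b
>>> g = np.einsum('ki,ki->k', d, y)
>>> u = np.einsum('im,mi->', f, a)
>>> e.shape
(13, 7)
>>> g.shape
(13,)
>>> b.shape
(3, 31)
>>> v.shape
(3, 31)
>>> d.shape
(13, 13)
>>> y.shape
(13, 13)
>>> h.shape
(13, 3)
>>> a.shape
(13, 13)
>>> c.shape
(3, 13)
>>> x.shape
(13, 13)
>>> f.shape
(13, 13)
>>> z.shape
(31, 31)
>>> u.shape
()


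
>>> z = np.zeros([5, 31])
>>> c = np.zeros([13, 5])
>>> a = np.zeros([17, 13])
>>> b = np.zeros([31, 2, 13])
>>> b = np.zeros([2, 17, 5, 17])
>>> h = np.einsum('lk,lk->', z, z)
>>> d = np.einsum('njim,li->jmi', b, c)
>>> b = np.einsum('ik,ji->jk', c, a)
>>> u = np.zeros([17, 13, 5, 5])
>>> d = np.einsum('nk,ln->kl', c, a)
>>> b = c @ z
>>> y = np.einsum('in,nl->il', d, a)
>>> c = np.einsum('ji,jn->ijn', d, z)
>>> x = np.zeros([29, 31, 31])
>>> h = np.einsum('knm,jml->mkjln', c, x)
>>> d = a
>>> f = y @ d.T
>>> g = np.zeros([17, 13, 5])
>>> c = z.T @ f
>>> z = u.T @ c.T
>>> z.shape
(5, 5, 13, 31)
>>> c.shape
(31, 17)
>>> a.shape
(17, 13)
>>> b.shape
(13, 31)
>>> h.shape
(31, 17, 29, 31, 5)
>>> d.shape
(17, 13)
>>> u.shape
(17, 13, 5, 5)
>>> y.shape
(5, 13)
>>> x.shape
(29, 31, 31)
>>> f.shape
(5, 17)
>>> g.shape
(17, 13, 5)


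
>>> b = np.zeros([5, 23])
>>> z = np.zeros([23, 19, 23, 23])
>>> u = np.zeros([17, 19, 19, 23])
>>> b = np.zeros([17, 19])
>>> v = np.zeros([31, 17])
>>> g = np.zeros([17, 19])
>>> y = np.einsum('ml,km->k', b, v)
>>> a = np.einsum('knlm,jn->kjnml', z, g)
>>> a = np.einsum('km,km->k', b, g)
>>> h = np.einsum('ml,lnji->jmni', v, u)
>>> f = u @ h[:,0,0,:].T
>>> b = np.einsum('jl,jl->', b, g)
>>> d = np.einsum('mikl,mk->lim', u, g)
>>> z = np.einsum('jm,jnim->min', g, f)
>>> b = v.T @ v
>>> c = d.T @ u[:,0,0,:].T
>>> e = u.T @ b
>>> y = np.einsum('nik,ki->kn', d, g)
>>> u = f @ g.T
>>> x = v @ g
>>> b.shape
(17, 17)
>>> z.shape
(19, 19, 19)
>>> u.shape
(17, 19, 19, 17)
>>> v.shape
(31, 17)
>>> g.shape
(17, 19)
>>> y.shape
(17, 23)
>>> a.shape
(17,)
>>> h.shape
(19, 31, 19, 23)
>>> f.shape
(17, 19, 19, 19)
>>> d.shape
(23, 19, 17)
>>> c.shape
(17, 19, 17)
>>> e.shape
(23, 19, 19, 17)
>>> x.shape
(31, 19)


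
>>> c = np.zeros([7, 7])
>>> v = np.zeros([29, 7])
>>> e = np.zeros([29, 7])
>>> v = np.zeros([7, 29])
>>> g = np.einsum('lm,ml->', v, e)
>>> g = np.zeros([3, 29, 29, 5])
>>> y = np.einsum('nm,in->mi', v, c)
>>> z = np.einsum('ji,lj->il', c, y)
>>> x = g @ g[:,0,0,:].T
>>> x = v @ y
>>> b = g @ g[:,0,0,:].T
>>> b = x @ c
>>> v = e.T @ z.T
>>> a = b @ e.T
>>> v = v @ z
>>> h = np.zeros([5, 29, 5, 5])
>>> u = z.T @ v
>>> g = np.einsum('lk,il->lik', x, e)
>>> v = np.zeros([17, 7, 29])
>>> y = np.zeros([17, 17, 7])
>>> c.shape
(7, 7)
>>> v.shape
(17, 7, 29)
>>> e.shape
(29, 7)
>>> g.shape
(7, 29, 7)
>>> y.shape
(17, 17, 7)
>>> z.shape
(7, 29)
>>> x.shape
(7, 7)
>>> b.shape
(7, 7)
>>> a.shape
(7, 29)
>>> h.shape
(5, 29, 5, 5)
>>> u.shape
(29, 29)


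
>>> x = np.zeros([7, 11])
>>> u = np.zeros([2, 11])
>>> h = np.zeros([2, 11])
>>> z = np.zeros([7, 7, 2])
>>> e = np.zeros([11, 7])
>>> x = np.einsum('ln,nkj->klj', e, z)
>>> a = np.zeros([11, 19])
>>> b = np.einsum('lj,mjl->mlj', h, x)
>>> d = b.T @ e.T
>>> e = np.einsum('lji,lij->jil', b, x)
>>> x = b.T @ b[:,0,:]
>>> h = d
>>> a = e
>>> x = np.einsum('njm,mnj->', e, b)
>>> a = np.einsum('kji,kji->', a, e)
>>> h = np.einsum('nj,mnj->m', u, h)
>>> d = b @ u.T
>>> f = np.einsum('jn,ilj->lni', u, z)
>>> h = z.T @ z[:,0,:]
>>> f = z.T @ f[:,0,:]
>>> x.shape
()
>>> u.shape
(2, 11)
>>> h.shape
(2, 7, 2)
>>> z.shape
(7, 7, 2)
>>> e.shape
(2, 11, 7)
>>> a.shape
()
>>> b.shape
(7, 2, 11)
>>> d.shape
(7, 2, 2)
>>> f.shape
(2, 7, 7)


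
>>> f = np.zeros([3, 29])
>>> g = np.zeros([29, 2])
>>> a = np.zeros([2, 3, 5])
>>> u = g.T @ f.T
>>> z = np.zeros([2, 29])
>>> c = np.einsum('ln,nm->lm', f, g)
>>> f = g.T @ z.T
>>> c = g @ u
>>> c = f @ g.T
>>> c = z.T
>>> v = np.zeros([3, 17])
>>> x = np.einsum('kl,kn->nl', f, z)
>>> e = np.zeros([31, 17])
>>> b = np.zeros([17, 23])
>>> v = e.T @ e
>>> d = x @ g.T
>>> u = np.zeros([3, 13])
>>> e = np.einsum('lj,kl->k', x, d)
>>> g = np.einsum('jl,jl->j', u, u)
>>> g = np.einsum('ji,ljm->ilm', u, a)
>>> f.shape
(2, 2)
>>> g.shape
(13, 2, 5)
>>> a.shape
(2, 3, 5)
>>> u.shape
(3, 13)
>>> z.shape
(2, 29)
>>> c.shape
(29, 2)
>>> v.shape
(17, 17)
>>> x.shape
(29, 2)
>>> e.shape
(29,)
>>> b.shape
(17, 23)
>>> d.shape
(29, 29)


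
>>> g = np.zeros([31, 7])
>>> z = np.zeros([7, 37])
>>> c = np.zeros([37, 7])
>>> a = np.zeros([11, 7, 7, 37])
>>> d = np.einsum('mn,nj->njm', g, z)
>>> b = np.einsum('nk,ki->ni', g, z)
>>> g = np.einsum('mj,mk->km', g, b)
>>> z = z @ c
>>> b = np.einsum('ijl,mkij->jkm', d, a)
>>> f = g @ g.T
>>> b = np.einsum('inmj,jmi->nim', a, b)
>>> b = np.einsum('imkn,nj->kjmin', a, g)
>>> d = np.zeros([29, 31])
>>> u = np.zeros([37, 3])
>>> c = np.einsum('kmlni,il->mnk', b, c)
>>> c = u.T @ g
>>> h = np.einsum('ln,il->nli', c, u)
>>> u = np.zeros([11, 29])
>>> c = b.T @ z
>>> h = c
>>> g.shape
(37, 31)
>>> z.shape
(7, 7)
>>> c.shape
(37, 11, 7, 31, 7)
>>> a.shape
(11, 7, 7, 37)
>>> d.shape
(29, 31)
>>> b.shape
(7, 31, 7, 11, 37)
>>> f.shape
(37, 37)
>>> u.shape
(11, 29)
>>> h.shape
(37, 11, 7, 31, 7)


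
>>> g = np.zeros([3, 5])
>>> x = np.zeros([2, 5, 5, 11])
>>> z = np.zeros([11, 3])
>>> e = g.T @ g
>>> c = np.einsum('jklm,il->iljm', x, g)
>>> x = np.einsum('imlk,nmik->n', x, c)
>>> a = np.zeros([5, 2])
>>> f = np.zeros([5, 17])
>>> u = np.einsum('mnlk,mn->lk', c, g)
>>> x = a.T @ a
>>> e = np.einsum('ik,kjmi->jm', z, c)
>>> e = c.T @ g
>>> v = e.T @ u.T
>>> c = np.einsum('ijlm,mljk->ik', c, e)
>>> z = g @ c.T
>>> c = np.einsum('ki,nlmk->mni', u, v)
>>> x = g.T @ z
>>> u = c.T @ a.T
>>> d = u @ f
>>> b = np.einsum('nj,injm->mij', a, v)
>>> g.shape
(3, 5)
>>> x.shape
(5, 3)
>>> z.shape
(3, 3)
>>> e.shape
(11, 2, 5, 5)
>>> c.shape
(2, 5, 11)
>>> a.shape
(5, 2)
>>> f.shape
(5, 17)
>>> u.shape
(11, 5, 5)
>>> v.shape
(5, 5, 2, 2)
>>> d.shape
(11, 5, 17)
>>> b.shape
(2, 5, 2)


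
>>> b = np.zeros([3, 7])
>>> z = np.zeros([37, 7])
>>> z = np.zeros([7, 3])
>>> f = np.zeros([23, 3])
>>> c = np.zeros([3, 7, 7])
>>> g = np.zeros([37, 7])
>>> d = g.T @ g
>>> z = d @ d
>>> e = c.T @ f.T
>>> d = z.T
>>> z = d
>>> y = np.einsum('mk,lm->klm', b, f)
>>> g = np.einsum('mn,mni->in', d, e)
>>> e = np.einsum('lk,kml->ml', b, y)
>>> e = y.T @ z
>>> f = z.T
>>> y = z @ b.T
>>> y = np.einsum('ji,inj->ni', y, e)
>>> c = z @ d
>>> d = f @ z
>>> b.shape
(3, 7)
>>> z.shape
(7, 7)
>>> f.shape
(7, 7)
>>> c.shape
(7, 7)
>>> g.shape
(23, 7)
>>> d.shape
(7, 7)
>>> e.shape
(3, 23, 7)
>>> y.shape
(23, 3)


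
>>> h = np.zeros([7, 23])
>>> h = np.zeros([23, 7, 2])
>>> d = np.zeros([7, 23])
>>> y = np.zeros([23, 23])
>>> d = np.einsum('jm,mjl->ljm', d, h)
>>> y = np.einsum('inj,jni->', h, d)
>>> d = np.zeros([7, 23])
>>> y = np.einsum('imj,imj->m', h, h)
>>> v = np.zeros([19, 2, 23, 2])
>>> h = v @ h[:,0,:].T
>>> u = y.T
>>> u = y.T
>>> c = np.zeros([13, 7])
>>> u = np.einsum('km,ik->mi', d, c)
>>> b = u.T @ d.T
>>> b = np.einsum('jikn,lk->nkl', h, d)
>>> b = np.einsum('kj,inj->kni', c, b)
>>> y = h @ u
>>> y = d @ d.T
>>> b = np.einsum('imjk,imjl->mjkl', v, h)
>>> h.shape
(19, 2, 23, 23)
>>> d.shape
(7, 23)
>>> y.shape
(7, 7)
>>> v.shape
(19, 2, 23, 2)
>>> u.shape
(23, 13)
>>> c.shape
(13, 7)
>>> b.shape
(2, 23, 2, 23)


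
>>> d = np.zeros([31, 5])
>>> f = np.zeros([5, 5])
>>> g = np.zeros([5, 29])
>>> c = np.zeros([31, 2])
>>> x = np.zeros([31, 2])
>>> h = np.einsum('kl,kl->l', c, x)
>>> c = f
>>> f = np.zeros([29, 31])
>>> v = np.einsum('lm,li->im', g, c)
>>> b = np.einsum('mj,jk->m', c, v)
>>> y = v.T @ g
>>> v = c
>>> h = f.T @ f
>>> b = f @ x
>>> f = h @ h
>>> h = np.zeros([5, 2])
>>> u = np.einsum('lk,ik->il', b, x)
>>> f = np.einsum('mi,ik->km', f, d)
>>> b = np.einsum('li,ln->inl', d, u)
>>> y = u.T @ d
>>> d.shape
(31, 5)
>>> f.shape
(5, 31)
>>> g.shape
(5, 29)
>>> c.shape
(5, 5)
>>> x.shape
(31, 2)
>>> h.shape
(5, 2)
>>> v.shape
(5, 5)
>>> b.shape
(5, 29, 31)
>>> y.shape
(29, 5)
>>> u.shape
(31, 29)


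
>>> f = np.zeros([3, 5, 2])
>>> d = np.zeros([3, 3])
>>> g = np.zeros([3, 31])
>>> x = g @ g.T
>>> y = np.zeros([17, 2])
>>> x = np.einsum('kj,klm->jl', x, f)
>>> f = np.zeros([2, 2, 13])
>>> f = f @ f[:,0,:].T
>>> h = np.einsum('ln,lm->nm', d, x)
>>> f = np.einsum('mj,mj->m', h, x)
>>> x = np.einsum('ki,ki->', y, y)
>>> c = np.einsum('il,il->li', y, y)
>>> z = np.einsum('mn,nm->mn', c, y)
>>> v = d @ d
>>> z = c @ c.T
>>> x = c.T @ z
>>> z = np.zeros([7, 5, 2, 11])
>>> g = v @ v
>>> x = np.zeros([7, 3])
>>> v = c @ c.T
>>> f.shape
(3,)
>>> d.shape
(3, 3)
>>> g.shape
(3, 3)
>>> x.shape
(7, 3)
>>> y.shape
(17, 2)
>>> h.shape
(3, 5)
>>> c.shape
(2, 17)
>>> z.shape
(7, 5, 2, 11)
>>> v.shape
(2, 2)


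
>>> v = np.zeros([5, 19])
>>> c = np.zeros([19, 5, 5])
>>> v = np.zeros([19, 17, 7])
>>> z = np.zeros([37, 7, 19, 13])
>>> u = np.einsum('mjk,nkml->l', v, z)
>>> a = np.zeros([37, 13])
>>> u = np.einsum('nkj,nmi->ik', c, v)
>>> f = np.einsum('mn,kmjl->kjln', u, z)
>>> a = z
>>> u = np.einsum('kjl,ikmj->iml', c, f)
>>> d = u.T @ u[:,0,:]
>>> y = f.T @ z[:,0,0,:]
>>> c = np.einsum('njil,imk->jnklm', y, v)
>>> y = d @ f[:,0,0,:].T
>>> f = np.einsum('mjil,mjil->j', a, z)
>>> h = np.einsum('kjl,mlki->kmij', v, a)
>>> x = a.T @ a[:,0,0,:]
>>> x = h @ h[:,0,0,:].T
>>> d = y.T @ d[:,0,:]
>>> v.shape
(19, 17, 7)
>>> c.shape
(13, 5, 7, 13, 17)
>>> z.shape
(37, 7, 19, 13)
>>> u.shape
(37, 13, 5)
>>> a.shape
(37, 7, 19, 13)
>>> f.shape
(7,)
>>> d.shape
(37, 13, 5)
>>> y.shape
(5, 13, 37)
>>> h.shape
(19, 37, 13, 17)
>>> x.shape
(19, 37, 13, 19)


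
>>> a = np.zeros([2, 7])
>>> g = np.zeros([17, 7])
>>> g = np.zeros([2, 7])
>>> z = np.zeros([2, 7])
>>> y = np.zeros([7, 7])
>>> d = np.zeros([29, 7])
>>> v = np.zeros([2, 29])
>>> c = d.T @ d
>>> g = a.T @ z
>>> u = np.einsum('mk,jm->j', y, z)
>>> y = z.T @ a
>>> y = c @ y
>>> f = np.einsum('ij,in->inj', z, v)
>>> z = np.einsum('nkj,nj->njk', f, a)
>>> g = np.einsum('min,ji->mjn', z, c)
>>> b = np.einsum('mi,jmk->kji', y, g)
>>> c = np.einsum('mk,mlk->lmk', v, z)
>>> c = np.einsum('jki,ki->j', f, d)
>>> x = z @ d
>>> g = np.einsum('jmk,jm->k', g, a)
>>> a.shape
(2, 7)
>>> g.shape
(29,)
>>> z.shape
(2, 7, 29)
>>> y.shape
(7, 7)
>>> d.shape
(29, 7)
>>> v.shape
(2, 29)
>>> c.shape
(2,)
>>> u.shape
(2,)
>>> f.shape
(2, 29, 7)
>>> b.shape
(29, 2, 7)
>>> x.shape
(2, 7, 7)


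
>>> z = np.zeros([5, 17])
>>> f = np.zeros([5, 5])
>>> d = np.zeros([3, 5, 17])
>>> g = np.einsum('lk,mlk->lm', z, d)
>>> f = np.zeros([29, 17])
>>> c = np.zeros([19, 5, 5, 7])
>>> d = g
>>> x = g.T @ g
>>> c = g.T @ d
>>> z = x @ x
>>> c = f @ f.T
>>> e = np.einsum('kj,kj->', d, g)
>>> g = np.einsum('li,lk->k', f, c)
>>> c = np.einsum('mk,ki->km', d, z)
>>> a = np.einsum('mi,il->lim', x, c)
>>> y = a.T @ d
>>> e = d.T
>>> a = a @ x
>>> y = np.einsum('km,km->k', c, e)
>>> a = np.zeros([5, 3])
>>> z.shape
(3, 3)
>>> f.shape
(29, 17)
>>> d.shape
(5, 3)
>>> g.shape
(29,)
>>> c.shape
(3, 5)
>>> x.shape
(3, 3)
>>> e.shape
(3, 5)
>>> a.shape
(5, 3)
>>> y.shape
(3,)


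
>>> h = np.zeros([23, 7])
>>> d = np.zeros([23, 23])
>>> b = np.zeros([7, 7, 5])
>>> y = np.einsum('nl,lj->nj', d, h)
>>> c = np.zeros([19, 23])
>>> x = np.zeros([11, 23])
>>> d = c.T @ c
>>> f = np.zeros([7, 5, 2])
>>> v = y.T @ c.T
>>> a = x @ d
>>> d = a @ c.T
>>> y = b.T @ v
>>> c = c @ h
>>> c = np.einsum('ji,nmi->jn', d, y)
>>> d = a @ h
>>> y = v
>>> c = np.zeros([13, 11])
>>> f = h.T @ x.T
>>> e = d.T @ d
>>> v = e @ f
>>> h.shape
(23, 7)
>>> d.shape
(11, 7)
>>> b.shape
(7, 7, 5)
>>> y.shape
(7, 19)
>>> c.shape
(13, 11)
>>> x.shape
(11, 23)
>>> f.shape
(7, 11)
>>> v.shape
(7, 11)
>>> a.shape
(11, 23)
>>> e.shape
(7, 7)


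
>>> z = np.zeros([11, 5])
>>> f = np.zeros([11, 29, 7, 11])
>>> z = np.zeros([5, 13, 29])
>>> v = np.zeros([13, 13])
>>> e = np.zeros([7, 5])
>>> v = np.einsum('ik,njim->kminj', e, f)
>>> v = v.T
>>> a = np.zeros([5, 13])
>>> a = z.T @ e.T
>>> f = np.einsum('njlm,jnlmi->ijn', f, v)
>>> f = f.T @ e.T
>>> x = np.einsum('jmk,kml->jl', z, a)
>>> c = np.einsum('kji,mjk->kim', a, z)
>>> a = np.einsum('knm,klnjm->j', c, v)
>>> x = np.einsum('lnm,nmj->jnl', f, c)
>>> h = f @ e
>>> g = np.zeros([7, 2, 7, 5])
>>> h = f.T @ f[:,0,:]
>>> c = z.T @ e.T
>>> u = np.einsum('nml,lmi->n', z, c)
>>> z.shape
(5, 13, 29)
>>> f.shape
(11, 29, 7)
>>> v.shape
(29, 11, 7, 11, 5)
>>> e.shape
(7, 5)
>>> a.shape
(11,)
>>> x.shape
(5, 29, 11)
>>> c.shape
(29, 13, 7)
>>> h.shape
(7, 29, 7)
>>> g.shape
(7, 2, 7, 5)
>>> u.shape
(5,)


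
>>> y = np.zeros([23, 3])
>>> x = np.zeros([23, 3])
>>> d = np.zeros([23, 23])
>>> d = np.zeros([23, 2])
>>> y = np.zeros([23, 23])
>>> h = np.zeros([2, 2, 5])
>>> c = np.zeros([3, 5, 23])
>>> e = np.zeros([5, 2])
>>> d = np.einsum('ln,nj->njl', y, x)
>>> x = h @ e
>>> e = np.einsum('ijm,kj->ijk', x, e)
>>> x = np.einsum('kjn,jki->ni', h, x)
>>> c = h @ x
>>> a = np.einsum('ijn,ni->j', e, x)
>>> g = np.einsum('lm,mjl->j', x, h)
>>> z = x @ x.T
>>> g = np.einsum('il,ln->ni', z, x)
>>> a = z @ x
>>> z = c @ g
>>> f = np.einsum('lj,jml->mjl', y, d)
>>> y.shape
(23, 23)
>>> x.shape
(5, 2)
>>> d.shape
(23, 3, 23)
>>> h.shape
(2, 2, 5)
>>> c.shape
(2, 2, 2)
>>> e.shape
(2, 2, 5)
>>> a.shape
(5, 2)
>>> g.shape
(2, 5)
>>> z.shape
(2, 2, 5)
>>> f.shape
(3, 23, 23)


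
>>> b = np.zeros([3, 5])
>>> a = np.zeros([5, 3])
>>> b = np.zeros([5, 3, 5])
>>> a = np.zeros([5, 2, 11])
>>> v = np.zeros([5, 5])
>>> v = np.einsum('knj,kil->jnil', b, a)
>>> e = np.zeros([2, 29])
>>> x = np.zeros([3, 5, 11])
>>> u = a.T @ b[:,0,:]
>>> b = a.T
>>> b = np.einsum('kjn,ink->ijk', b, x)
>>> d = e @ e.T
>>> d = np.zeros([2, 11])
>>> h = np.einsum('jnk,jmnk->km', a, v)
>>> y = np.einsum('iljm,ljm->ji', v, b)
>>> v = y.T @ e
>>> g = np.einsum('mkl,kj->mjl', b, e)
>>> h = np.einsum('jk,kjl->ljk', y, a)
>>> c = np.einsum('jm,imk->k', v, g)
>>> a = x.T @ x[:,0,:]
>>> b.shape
(3, 2, 11)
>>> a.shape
(11, 5, 11)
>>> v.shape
(5, 29)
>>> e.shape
(2, 29)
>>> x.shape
(3, 5, 11)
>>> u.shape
(11, 2, 5)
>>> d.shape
(2, 11)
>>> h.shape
(11, 2, 5)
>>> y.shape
(2, 5)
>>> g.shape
(3, 29, 11)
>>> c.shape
(11,)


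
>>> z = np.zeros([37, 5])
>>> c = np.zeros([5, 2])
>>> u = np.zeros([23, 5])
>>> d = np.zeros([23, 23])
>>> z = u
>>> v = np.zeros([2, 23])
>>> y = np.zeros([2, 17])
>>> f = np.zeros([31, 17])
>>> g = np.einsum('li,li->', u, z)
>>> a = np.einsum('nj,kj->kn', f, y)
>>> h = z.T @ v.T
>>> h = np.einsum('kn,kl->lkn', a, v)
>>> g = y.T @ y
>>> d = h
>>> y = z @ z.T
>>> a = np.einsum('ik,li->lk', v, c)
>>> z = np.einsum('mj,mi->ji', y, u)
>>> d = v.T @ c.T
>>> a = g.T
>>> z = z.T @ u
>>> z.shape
(5, 5)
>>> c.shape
(5, 2)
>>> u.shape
(23, 5)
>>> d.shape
(23, 5)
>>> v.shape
(2, 23)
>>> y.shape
(23, 23)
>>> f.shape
(31, 17)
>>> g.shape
(17, 17)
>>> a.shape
(17, 17)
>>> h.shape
(23, 2, 31)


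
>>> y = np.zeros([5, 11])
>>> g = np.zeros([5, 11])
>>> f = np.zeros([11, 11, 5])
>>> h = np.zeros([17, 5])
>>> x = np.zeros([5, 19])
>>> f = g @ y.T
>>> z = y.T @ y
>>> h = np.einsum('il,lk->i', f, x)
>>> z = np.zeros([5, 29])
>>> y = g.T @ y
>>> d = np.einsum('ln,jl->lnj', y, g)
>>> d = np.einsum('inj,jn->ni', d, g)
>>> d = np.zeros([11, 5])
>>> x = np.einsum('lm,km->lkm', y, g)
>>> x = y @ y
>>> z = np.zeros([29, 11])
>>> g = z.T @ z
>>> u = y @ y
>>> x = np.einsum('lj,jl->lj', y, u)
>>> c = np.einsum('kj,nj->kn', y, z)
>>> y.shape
(11, 11)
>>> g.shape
(11, 11)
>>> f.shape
(5, 5)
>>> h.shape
(5,)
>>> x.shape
(11, 11)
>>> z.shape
(29, 11)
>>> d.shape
(11, 5)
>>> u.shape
(11, 11)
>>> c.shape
(11, 29)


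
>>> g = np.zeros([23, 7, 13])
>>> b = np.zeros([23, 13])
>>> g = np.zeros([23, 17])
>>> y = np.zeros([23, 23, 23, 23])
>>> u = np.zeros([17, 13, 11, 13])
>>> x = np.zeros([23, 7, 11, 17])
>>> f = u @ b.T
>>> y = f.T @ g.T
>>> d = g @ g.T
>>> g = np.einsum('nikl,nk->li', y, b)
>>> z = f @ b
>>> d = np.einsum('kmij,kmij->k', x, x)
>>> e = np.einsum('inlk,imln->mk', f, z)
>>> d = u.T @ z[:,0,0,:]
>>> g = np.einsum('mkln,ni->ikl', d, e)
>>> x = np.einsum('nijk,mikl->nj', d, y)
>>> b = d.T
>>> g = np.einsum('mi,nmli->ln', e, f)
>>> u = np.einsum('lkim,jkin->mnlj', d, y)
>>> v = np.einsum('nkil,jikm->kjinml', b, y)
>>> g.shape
(11, 17)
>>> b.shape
(13, 13, 11, 13)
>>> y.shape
(23, 11, 13, 23)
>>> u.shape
(13, 23, 13, 23)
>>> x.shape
(13, 13)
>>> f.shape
(17, 13, 11, 23)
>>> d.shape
(13, 11, 13, 13)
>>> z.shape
(17, 13, 11, 13)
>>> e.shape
(13, 23)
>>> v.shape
(13, 23, 11, 13, 23, 13)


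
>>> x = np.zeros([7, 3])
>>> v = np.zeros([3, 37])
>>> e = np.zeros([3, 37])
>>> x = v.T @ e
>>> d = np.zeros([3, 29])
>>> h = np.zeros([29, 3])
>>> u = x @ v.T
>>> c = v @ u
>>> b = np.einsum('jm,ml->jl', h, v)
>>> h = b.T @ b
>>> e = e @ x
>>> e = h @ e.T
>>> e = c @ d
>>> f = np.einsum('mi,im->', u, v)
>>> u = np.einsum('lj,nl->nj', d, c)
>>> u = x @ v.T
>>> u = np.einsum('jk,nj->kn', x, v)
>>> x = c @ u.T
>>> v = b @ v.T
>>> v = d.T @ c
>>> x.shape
(3, 37)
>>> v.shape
(29, 3)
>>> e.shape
(3, 29)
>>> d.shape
(3, 29)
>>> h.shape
(37, 37)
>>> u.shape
(37, 3)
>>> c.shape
(3, 3)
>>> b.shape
(29, 37)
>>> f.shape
()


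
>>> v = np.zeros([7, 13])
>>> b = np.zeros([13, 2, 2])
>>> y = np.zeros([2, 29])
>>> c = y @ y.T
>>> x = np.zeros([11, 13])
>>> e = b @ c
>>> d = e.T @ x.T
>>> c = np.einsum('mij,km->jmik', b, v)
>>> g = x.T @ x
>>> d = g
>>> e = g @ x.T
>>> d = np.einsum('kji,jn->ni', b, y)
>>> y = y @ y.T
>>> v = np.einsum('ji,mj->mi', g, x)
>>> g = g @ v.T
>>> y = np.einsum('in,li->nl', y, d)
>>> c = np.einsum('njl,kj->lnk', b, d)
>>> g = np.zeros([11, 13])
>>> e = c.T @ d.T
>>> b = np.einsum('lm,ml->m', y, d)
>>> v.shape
(11, 13)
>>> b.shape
(29,)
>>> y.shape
(2, 29)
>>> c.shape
(2, 13, 29)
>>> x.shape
(11, 13)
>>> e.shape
(29, 13, 29)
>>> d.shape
(29, 2)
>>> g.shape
(11, 13)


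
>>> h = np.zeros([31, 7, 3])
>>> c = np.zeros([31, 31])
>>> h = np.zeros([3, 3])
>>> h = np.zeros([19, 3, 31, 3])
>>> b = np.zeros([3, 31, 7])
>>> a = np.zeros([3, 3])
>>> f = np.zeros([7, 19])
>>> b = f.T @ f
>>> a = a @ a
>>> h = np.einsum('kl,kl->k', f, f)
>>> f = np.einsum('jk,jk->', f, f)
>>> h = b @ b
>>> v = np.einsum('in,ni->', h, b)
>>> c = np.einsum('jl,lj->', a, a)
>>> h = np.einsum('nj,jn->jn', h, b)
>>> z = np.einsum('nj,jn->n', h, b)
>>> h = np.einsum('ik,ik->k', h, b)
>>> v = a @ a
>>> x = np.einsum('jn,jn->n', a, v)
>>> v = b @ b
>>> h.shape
(19,)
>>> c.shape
()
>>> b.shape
(19, 19)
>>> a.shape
(3, 3)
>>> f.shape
()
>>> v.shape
(19, 19)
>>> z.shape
(19,)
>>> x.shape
(3,)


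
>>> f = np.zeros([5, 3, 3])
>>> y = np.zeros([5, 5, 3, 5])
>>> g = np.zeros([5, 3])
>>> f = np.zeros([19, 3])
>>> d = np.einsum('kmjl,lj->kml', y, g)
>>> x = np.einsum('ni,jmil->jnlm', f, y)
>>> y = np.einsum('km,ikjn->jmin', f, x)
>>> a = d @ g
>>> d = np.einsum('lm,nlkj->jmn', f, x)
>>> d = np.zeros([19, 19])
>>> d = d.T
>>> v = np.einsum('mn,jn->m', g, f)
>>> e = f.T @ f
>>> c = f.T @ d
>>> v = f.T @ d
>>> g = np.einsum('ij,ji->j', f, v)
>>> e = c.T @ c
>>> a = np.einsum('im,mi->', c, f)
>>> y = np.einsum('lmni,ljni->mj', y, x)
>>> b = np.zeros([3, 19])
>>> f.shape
(19, 3)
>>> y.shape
(3, 19)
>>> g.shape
(3,)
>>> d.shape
(19, 19)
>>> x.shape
(5, 19, 5, 5)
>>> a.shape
()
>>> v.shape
(3, 19)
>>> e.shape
(19, 19)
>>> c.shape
(3, 19)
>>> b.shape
(3, 19)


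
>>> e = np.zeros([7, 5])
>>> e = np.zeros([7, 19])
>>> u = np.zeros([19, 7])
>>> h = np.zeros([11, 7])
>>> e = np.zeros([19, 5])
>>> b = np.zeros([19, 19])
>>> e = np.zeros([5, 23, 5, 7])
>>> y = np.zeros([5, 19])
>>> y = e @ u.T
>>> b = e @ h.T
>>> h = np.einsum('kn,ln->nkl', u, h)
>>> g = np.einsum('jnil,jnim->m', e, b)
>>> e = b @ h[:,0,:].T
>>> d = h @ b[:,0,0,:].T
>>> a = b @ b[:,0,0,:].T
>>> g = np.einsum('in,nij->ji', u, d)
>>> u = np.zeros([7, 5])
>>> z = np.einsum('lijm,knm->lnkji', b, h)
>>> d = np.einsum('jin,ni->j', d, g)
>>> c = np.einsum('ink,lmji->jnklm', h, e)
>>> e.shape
(5, 23, 5, 7)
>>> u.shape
(7, 5)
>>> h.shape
(7, 19, 11)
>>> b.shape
(5, 23, 5, 11)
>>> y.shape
(5, 23, 5, 19)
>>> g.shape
(5, 19)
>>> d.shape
(7,)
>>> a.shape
(5, 23, 5, 5)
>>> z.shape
(5, 19, 7, 5, 23)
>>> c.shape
(5, 19, 11, 5, 23)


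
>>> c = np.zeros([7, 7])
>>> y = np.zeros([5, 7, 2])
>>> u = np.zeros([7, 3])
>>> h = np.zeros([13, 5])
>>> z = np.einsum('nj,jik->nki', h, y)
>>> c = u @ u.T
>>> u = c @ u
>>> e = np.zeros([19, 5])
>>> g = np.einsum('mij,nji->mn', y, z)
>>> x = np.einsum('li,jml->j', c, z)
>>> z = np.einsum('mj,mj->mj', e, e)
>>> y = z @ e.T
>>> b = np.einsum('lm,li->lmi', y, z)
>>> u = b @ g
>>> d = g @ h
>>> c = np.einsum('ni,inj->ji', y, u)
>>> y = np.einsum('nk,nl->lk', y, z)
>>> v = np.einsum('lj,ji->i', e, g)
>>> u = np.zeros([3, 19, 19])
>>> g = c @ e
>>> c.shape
(13, 19)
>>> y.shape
(5, 19)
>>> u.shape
(3, 19, 19)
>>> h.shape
(13, 5)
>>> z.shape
(19, 5)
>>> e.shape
(19, 5)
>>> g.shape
(13, 5)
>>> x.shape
(13,)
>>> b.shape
(19, 19, 5)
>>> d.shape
(5, 5)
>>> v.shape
(13,)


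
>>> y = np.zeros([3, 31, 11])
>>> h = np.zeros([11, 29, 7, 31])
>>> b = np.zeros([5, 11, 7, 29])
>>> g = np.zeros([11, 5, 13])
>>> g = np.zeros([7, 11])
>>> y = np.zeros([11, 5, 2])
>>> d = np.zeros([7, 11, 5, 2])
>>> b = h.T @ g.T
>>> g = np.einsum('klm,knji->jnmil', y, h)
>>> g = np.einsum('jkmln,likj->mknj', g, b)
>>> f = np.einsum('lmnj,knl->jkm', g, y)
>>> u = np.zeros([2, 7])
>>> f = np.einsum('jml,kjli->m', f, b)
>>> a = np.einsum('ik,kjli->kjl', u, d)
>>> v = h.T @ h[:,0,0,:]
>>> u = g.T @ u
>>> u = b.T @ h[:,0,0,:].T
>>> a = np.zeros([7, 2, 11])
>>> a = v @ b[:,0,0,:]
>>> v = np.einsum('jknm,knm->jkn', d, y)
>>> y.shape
(11, 5, 2)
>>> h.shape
(11, 29, 7, 31)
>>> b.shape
(31, 7, 29, 7)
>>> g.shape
(2, 29, 5, 7)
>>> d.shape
(7, 11, 5, 2)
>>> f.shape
(11,)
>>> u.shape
(7, 29, 7, 11)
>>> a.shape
(31, 7, 29, 7)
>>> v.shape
(7, 11, 5)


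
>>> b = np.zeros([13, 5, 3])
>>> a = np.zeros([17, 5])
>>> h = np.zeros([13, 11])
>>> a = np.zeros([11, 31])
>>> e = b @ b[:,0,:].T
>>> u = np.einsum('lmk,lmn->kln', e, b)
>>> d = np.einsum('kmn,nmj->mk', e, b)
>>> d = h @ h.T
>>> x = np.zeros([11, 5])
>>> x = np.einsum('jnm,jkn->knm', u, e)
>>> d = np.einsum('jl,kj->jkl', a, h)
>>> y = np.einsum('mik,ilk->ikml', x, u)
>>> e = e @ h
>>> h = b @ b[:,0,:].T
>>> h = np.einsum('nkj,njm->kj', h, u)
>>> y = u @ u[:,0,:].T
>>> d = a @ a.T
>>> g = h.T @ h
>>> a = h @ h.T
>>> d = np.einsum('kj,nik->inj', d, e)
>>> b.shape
(13, 5, 3)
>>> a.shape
(5, 5)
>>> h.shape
(5, 13)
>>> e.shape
(13, 5, 11)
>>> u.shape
(13, 13, 3)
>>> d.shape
(5, 13, 11)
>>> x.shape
(5, 13, 3)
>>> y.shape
(13, 13, 13)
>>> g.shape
(13, 13)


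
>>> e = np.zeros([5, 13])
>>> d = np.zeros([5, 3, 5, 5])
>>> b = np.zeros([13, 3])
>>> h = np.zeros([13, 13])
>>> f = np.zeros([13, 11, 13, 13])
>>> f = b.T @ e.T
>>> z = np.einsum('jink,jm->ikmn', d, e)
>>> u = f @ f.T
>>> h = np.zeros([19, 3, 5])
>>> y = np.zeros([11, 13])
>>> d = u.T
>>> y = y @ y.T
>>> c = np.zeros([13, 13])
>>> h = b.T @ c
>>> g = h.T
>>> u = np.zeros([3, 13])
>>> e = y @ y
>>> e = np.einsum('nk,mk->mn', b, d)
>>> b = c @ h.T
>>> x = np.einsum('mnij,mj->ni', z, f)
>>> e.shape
(3, 13)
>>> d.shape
(3, 3)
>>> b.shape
(13, 3)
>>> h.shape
(3, 13)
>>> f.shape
(3, 5)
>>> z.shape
(3, 5, 13, 5)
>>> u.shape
(3, 13)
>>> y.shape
(11, 11)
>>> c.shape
(13, 13)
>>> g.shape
(13, 3)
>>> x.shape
(5, 13)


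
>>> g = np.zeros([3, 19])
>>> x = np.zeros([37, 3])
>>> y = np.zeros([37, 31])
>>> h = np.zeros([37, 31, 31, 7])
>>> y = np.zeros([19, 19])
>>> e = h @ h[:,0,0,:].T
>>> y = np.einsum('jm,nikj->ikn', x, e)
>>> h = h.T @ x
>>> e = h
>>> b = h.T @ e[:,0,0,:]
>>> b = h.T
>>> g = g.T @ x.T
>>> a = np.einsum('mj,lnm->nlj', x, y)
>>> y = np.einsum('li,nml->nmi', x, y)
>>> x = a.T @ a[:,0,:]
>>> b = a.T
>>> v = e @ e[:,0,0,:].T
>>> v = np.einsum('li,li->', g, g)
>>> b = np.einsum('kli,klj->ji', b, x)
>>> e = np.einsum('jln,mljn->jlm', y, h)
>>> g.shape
(19, 37)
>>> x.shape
(3, 31, 3)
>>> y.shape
(31, 31, 3)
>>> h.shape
(7, 31, 31, 3)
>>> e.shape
(31, 31, 7)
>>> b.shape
(3, 31)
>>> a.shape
(31, 31, 3)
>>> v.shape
()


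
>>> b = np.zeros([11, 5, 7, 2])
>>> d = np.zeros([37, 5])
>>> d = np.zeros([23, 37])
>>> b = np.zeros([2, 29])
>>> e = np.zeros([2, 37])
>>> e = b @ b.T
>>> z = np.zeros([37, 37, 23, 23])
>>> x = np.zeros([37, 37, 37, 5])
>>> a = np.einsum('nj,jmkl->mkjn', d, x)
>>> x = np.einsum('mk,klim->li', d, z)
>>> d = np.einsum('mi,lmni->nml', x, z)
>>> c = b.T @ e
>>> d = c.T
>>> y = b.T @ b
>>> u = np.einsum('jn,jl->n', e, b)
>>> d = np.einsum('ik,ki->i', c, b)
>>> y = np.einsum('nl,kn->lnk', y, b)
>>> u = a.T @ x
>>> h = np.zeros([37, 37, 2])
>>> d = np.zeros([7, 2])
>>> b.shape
(2, 29)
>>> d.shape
(7, 2)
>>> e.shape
(2, 2)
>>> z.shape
(37, 37, 23, 23)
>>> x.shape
(37, 23)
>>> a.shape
(37, 37, 37, 23)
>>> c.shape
(29, 2)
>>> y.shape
(29, 29, 2)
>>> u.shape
(23, 37, 37, 23)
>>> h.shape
(37, 37, 2)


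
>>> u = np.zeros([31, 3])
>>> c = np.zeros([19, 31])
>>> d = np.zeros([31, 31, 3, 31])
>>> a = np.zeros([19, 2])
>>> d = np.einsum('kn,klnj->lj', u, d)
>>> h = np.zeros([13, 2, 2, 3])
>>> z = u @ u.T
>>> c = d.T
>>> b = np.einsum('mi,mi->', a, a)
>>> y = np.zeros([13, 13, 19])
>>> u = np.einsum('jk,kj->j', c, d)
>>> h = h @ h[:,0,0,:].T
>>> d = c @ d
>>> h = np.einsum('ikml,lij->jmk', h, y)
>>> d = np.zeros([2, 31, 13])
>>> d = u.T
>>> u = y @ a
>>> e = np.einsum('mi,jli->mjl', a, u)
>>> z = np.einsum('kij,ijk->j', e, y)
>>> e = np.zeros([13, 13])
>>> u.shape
(13, 13, 2)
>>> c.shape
(31, 31)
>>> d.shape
(31,)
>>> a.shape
(19, 2)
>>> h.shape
(19, 2, 2)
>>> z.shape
(13,)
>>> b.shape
()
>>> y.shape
(13, 13, 19)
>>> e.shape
(13, 13)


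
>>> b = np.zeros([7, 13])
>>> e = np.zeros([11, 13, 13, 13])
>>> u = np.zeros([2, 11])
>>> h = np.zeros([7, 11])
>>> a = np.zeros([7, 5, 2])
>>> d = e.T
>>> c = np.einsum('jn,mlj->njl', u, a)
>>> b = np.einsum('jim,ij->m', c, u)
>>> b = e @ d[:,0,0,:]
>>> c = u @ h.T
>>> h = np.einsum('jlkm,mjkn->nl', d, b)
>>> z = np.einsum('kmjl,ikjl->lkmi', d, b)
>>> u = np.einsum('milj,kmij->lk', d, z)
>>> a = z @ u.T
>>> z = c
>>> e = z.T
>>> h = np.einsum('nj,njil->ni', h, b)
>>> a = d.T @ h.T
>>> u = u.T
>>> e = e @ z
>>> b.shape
(11, 13, 13, 11)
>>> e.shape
(7, 7)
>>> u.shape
(11, 13)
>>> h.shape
(11, 13)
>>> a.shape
(11, 13, 13, 11)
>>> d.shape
(13, 13, 13, 11)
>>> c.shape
(2, 7)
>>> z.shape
(2, 7)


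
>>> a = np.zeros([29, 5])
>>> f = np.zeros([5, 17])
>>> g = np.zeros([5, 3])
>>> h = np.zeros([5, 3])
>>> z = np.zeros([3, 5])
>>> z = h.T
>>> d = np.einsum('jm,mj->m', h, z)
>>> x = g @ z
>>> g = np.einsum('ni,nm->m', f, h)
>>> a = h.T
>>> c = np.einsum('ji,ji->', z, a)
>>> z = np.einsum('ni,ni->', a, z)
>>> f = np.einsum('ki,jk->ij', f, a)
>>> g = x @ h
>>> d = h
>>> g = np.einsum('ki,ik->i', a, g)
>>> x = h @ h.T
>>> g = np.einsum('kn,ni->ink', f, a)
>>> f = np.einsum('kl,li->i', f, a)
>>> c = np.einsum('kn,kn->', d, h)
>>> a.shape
(3, 5)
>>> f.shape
(5,)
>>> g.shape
(5, 3, 17)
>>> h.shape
(5, 3)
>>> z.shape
()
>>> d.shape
(5, 3)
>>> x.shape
(5, 5)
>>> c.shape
()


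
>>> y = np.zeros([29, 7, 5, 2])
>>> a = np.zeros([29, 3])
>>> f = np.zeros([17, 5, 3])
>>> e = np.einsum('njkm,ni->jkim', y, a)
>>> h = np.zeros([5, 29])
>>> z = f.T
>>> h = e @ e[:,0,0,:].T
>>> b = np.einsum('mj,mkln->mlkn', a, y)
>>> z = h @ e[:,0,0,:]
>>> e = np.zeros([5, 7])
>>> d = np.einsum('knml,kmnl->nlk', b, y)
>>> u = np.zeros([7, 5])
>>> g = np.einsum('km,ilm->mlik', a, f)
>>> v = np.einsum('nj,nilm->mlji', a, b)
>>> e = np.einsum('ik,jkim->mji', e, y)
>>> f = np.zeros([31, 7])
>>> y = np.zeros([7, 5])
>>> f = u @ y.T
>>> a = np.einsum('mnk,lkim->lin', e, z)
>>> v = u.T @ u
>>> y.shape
(7, 5)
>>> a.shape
(7, 3, 29)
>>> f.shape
(7, 7)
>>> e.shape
(2, 29, 5)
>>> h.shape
(7, 5, 3, 7)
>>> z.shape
(7, 5, 3, 2)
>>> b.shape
(29, 5, 7, 2)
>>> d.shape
(5, 2, 29)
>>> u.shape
(7, 5)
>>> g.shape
(3, 5, 17, 29)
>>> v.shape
(5, 5)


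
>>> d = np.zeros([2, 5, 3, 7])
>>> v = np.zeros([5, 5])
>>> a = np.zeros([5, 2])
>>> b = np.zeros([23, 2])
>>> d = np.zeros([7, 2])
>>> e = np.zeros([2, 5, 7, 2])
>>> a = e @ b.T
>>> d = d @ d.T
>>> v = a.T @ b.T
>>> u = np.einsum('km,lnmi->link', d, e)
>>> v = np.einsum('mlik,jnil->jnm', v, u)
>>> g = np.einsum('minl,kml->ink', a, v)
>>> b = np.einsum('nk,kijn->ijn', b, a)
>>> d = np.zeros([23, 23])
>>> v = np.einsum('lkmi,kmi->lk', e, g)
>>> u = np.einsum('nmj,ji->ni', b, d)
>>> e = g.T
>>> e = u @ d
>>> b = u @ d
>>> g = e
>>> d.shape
(23, 23)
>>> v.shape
(2, 5)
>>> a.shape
(2, 5, 7, 23)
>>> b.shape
(5, 23)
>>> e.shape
(5, 23)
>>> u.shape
(5, 23)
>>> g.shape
(5, 23)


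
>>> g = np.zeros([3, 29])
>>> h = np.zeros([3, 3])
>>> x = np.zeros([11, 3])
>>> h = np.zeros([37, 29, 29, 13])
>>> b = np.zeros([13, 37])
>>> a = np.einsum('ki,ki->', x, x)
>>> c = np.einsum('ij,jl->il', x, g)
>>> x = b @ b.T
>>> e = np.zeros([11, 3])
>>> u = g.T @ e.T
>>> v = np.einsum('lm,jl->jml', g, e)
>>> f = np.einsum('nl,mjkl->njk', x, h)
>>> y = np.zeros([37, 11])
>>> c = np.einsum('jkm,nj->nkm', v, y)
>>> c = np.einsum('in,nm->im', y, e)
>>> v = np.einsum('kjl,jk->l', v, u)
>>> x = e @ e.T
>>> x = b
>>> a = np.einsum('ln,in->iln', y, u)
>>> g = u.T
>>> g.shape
(11, 29)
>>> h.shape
(37, 29, 29, 13)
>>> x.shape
(13, 37)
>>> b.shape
(13, 37)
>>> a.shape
(29, 37, 11)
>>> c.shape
(37, 3)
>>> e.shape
(11, 3)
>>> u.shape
(29, 11)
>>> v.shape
(3,)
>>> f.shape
(13, 29, 29)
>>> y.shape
(37, 11)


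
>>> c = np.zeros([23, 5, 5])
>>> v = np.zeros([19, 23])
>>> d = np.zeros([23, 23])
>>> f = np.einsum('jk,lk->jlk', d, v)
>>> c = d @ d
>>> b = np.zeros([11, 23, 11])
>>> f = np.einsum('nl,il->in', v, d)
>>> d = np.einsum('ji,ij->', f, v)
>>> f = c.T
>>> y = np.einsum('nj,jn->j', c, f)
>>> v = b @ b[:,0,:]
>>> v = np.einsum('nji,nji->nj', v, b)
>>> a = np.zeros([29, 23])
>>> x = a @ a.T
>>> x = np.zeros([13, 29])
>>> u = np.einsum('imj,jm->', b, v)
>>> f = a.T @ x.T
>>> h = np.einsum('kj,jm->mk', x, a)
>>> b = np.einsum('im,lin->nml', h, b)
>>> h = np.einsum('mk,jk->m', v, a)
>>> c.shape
(23, 23)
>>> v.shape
(11, 23)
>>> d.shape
()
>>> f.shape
(23, 13)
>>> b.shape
(11, 13, 11)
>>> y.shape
(23,)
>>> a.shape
(29, 23)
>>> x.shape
(13, 29)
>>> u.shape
()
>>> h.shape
(11,)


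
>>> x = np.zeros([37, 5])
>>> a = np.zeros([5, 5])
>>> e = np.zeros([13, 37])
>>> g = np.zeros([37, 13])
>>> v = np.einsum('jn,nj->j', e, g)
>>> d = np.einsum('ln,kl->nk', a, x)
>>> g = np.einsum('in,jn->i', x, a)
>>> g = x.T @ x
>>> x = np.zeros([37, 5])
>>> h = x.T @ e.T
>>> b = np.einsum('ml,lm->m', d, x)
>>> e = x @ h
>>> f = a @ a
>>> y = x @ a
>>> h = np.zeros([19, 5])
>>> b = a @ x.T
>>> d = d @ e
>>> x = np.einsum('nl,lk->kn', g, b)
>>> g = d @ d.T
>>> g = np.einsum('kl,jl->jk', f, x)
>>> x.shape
(37, 5)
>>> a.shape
(5, 5)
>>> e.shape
(37, 13)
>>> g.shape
(37, 5)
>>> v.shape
(13,)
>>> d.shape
(5, 13)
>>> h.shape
(19, 5)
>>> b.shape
(5, 37)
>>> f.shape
(5, 5)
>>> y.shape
(37, 5)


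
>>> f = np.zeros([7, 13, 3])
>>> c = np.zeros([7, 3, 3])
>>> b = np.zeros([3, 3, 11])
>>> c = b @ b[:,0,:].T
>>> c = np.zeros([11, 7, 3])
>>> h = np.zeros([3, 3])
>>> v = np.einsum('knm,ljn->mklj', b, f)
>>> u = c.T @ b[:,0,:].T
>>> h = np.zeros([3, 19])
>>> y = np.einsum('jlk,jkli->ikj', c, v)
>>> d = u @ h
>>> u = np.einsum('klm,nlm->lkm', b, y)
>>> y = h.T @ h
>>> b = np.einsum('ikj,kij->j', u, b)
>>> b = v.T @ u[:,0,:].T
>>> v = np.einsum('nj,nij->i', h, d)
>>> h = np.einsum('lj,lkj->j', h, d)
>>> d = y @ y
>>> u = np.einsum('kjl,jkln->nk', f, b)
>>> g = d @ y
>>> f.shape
(7, 13, 3)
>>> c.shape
(11, 7, 3)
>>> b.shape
(13, 7, 3, 3)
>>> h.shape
(19,)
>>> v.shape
(7,)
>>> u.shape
(3, 7)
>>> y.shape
(19, 19)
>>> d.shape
(19, 19)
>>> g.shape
(19, 19)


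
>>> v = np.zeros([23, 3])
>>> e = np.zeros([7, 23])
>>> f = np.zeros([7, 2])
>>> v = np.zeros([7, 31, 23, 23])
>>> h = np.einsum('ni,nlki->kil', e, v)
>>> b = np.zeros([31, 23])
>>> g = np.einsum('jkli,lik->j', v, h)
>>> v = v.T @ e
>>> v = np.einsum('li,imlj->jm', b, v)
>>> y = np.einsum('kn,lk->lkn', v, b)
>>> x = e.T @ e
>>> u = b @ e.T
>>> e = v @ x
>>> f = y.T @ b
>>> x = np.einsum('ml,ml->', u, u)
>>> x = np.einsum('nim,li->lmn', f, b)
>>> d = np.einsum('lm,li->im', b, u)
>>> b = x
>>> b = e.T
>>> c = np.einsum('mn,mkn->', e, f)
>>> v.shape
(23, 23)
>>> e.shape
(23, 23)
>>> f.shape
(23, 23, 23)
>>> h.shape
(23, 23, 31)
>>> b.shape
(23, 23)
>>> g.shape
(7,)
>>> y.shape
(31, 23, 23)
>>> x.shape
(31, 23, 23)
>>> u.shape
(31, 7)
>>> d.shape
(7, 23)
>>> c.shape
()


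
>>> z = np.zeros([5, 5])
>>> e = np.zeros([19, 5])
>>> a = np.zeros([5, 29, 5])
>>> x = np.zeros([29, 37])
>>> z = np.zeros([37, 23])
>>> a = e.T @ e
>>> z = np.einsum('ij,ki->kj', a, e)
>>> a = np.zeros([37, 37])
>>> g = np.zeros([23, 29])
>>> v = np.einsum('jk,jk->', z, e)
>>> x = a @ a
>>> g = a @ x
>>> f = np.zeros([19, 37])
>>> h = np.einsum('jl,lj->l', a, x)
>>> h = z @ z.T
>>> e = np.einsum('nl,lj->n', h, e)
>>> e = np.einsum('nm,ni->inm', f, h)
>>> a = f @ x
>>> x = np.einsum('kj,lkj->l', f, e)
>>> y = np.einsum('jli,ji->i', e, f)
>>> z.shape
(19, 5)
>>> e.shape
(19, 19, 37)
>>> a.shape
(19, 37)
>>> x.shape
(19,)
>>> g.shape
(37, 37)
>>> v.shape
()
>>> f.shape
(19, 37)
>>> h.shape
(19, 19)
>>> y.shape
(37,)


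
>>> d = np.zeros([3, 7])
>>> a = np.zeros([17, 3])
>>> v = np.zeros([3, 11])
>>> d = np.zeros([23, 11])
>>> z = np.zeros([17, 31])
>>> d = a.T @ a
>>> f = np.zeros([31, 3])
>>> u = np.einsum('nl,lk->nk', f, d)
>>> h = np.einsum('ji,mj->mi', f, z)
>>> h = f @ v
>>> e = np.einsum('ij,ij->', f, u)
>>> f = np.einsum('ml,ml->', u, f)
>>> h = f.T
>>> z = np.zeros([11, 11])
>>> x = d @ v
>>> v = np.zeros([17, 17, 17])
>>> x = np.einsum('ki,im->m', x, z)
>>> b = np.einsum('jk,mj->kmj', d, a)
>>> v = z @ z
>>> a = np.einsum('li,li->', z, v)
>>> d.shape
(3, 3)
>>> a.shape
()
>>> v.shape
(11, 11)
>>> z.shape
(11, 11)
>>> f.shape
()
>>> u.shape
(31, 3)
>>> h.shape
()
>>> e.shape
()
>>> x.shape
(11,)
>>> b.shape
(3, 17, 3)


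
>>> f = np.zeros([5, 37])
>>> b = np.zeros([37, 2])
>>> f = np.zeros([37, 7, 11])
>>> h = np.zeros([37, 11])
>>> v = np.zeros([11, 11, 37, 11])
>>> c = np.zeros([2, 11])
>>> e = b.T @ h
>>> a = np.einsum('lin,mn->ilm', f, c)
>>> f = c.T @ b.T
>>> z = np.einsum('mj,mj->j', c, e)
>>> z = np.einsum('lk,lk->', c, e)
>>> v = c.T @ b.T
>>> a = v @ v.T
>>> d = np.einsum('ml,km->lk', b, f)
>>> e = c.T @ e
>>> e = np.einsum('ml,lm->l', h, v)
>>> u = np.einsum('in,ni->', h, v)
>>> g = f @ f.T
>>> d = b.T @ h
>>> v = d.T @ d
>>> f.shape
(11, 37)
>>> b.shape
(37, 2)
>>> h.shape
(37, 11)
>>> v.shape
(11, 11)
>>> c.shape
(2, 11)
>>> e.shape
(11,)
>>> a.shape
(11, 11)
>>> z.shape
()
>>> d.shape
(2, 11)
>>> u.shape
()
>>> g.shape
(11, 11)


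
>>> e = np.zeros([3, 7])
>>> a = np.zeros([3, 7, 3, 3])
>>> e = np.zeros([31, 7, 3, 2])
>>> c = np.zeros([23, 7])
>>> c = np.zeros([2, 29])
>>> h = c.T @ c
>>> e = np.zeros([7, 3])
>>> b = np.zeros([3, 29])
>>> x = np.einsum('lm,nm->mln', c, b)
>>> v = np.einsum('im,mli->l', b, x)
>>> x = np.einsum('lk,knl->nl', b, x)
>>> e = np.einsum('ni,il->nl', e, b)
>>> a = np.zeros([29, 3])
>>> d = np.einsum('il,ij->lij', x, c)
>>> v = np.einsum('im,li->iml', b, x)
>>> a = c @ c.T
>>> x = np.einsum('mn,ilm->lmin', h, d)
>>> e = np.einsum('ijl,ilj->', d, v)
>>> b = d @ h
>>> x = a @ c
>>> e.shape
()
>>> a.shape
(2, 2)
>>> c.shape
(2, 29)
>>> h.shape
(29, 29)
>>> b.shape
(3, 2, 29)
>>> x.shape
(2, 29)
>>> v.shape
(3, 29, 2)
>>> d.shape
(3, 2, 29)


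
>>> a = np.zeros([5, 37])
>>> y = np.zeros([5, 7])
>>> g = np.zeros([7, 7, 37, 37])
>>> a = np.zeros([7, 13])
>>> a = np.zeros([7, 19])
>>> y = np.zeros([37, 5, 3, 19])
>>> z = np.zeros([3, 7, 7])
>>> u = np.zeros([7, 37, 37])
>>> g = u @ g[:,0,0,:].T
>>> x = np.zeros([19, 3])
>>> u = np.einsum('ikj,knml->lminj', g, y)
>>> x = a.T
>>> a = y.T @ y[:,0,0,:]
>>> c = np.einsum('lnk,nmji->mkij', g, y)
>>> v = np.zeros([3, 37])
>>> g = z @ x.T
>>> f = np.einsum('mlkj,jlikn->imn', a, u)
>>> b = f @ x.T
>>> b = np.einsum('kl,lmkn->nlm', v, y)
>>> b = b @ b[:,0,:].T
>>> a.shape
(19, 3, 5, 19)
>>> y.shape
(37, 5, 3, 19)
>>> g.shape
(3, 7, 19)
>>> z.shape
(3, 7, 7)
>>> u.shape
(19, 3, 7, 5, 7)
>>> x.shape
(19, 7)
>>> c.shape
(5, 7, 19, 3)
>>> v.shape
(3, 37)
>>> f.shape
(7, 19, 7)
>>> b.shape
(19, 37, 19)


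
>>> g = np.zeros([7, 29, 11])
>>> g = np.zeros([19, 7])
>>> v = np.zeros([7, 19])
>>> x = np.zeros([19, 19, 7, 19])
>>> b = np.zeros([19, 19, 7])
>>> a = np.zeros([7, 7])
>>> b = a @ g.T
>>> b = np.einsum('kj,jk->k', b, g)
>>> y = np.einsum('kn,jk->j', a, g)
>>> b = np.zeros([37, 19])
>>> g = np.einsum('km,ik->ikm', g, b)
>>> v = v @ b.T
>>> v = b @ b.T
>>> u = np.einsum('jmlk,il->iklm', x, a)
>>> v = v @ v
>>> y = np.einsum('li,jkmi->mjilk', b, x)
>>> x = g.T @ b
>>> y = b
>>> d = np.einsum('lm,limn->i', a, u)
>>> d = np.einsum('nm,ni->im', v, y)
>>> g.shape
(37, 19, 7)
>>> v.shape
(37, 37)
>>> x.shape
(7, 19, 19)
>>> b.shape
(37, 19)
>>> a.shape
(7, 7)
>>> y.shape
(37, 19)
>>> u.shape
(7, 19, 7, 19)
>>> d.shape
(19, 37)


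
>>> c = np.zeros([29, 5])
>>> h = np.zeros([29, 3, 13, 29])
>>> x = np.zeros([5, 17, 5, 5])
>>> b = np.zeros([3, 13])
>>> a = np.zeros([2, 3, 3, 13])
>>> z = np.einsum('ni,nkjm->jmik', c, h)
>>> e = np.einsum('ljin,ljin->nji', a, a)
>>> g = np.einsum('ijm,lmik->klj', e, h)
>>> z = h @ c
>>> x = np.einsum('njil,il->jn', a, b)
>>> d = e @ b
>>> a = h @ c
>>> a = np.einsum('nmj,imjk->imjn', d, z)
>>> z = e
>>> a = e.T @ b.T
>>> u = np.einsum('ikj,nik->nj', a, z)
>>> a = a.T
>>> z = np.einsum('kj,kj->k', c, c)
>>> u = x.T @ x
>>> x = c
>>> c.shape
(29, 5)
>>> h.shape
(29, 3, 13, 29)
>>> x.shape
(29, 5)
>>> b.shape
(3, 13)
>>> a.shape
(3, 3, 3)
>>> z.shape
(29,)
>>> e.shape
(13, 3, 3)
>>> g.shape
(29, 29, 3)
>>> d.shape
(13, 3, 13)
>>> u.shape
(2, 2)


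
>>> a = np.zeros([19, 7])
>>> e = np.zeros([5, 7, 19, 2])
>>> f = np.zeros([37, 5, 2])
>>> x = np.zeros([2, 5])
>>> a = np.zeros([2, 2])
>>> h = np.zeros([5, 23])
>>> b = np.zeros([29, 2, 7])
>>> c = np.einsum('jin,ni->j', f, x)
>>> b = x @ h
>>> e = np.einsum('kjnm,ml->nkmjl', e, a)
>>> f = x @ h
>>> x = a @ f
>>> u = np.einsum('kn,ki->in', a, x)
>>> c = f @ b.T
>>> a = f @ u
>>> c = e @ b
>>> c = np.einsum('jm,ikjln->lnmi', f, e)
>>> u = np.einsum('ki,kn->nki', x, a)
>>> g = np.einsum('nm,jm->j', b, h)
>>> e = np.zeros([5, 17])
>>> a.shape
(2, 2)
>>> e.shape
(5, 17)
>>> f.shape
(2, 23)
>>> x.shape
(2, 23)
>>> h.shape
(5, 23)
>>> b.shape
(2, 23)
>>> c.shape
(7, 2, 23, 19)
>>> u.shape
(2, 2, 23)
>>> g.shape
(5,)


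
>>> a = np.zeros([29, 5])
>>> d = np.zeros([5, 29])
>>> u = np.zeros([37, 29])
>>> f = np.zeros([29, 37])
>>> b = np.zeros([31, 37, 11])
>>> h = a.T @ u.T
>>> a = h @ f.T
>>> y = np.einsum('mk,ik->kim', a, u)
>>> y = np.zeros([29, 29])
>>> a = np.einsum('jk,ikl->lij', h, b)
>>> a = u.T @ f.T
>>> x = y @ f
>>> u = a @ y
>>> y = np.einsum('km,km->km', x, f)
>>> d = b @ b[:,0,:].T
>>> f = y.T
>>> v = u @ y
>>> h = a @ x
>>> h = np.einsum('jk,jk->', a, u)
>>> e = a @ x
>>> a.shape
(29, 29)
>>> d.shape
(31, 37, 31)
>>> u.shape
(29, 29)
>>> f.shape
(37, 29)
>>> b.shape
(31, 37, 11)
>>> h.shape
()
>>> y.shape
(29, 37)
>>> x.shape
(29, 37)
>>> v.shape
(29, 37)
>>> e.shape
(29, 37)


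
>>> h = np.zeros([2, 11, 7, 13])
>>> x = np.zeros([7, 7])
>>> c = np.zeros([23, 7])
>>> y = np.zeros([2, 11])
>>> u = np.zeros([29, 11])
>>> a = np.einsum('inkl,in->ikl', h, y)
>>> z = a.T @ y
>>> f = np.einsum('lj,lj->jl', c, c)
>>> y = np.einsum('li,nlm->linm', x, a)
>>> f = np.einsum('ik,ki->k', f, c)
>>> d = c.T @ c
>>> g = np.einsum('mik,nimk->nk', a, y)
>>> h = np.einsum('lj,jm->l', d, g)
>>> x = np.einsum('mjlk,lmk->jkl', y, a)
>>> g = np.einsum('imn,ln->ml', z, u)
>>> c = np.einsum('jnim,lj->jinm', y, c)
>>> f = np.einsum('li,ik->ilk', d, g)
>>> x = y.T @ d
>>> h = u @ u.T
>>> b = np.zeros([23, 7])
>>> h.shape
(29, 29)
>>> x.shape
(13, 2, 7, 7)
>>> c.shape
(7, 2, 7, 13)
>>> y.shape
(7, 7, 2, 13)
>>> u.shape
(29, 11)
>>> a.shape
(2, 7, 13)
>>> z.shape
(13, 7, 11)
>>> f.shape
(7, 7, 29)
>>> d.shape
(7, 7)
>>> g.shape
(7, 29)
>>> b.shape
(23, 7)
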